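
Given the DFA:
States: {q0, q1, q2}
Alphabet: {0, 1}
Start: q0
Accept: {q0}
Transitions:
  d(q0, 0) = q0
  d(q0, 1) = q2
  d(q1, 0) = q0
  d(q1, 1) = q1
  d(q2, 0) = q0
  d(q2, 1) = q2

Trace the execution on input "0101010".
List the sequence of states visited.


Input: 0101010
d(q0, 0) = q0
d(q0, 1) = q2
d(q2, 0) = q0
d(q0, 1) = q2
d(q2, 0) = q0
d(q0, 1) = q2
d(q2, 0) = q0


q0 -> q0 -> q2 -> q0 -> q2 -> q0 -> q2 -> q0


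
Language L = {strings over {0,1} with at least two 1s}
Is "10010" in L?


count('1') = 2

Yes, "10010" is in L


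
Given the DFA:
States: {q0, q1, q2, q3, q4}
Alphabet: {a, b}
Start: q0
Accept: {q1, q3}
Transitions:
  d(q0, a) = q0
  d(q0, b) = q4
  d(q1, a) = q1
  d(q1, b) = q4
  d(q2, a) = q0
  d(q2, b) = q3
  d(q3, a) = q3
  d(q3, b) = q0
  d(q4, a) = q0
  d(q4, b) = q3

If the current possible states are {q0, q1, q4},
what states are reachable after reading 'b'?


Apply transition on 'b' from each current state:
  d(q0, b) = q4
  d(q1, b) = q4
  d(q4, b) = q3

{q3, q4}


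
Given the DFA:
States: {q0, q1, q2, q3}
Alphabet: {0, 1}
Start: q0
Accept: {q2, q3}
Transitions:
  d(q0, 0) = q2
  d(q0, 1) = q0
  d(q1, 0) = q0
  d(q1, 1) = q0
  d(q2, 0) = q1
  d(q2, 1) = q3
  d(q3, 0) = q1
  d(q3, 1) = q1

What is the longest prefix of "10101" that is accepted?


Run the DFA, marking each prefix where the state is accepting:
  "" -> q0 [reject]
  "1" -> q0 [reject]
  "10" -> q2 [accept]
  "101" -> q3 [accept]
  "1010" -> q1 [reject]
  "10101" -> q0 [reject]

"101"


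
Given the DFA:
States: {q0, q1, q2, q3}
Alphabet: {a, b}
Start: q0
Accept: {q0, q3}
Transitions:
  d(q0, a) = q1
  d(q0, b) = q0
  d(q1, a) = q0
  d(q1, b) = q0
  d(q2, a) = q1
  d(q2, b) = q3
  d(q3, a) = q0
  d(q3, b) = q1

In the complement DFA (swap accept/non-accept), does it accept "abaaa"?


Trace: q0 -> q1 -> q0 -> q1 -> q0 -> q1
Final: q1
Original accept: {q0, q3}
Complement: q1 is not in original accept

Yes, complement accepts (original rejects)


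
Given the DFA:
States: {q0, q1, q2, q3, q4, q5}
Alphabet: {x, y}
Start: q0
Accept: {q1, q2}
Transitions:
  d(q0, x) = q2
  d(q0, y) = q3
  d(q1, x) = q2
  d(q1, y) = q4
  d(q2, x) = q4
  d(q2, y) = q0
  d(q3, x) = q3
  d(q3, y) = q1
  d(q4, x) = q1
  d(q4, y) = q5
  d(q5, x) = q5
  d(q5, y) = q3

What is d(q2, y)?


Looking up transition d(q2, y)

q0


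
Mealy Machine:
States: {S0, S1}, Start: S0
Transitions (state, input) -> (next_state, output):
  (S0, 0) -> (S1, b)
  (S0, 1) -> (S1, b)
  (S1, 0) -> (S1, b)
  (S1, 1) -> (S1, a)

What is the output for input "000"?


Step-by-step:
  (S0, 0) -> (S1, b)
  (S1, 0) -> (S1, b)
  (S1, 0) -> (S1, b)

"bbb"


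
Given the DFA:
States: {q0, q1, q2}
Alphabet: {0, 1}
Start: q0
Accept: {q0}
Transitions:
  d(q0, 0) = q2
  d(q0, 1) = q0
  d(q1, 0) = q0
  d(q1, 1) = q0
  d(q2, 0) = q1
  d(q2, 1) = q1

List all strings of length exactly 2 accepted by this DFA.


All strings of length 2: 4 total
Accepted: 1

"11"


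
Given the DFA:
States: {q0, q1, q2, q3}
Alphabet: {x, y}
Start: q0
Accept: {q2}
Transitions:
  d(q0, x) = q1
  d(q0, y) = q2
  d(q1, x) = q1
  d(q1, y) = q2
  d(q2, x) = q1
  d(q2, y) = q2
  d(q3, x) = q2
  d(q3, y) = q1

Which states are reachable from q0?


BFS from q0:
  layer 0: {q0}
  layer 1: {q1, q2}

{q0, q1, q2}


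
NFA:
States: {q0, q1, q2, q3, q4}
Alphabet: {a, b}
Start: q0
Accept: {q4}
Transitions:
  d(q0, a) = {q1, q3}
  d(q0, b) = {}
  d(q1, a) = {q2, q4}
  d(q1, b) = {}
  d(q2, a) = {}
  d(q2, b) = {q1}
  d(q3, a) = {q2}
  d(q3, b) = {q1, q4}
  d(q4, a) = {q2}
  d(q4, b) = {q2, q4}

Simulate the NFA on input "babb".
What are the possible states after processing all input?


Start: {q0}
  --b--> {}
  --a--> {}
  --b--> {}
  --b--> {}

{} (empty set, no valid transitions)


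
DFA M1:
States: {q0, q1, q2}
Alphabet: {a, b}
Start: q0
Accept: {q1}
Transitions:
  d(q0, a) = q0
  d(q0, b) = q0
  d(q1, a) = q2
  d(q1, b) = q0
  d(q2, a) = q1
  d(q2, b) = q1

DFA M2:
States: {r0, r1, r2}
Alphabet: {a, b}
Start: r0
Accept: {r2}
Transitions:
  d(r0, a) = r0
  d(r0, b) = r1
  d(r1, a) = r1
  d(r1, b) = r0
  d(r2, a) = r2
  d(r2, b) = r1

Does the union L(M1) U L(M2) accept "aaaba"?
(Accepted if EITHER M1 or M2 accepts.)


M1: final=q0 accepted=False
M2: final=r1 accepted=False

No, union rejects (neither accepts)


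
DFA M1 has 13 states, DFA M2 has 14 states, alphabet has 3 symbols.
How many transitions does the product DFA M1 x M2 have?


Product DFA has 13 * 14 = 182 states.
Each has 3 transitions: 182 * 3 = 546

546


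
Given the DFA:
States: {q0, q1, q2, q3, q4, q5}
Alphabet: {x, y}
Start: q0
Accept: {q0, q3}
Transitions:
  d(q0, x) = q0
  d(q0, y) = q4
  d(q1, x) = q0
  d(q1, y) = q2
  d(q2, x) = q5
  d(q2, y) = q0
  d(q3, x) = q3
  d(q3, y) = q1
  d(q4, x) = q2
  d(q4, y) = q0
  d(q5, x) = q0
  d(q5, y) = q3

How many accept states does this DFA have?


Accept states listed: {q0, q3}
Counting: q0(1) q3(2)

2


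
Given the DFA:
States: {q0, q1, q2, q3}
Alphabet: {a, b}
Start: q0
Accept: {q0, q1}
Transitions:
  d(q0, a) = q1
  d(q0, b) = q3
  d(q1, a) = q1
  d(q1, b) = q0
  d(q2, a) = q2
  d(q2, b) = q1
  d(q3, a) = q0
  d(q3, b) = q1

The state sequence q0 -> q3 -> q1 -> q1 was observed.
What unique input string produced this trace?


Trace back each transition to find the symbol:
  q0 --[b]--> q3
  q3 --[b]--> q1
  q1 --[a]--> q1

"bba"


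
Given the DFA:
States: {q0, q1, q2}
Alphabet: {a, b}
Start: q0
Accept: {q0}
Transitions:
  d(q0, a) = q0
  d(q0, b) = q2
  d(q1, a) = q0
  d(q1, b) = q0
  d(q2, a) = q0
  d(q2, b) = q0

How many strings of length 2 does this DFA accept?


Enumerating all length-2 strings:
  "aa" -> q0 [accept]
  "ab" -> q2 [reject]
  "ba" -> q0 [accept]
  "bb" -> q0 [accept]

3 out of 4


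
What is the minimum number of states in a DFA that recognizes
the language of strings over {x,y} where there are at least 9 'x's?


States: count = 0, 1, ..., 8, and a final '>= 9' state.
Total: 9 + 1 = 10. Accept = '>= 9' state.

10


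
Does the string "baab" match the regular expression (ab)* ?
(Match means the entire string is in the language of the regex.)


|string| = 4; first = 'b'; last = 'b'

No, "baab" does not match (ab)*


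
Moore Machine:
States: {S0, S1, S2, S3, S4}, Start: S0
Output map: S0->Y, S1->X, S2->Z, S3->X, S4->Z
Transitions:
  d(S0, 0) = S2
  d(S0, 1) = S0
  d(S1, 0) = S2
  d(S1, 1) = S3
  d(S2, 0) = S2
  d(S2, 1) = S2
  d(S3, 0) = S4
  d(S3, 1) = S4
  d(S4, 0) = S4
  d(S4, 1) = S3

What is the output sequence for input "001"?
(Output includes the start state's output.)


Start: S0 (output Y)
  --0--> S2 (output Z)
  --0--> S2 (output Z)
  --1--> S2 (output Z)

"YZZZ"


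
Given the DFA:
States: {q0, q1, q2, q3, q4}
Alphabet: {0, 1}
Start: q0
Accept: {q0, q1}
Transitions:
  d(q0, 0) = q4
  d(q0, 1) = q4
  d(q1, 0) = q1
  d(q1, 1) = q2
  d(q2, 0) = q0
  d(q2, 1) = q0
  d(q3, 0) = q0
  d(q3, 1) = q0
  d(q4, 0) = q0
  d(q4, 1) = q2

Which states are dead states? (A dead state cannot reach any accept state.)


Forward reachability from each state:
  q0 -> reaches accept state q0 (live)
  q1 -> reaches accept state q0 (live)
  q2 -> reaches accept state q0 (live)
  q3 -> reaches accept state q0 (live)
  q4 -> reaches accept state q0 (live)

None (all states can reach an accept state)


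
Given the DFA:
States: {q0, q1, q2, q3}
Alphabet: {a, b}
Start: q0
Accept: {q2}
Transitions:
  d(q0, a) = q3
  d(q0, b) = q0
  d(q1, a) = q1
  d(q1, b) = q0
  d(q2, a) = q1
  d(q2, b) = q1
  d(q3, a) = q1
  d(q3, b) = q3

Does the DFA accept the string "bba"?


Trace: q0 -> q0 -> q0 -> q3
Final state: q3
Accept states: {q2}

No, rejected (final state q3 is not an accept state)


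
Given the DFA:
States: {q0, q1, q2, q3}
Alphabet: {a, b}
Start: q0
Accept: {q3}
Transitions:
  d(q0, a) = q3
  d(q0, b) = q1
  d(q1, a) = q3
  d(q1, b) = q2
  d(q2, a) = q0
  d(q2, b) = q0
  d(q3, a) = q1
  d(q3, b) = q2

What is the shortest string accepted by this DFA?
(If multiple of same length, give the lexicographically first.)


BFS by string length (lex-first path to each state shown):
  len 0: q0<-""
  len 1: q1<-"b", q3<-"a"
Found accept state at length 1.

"a"


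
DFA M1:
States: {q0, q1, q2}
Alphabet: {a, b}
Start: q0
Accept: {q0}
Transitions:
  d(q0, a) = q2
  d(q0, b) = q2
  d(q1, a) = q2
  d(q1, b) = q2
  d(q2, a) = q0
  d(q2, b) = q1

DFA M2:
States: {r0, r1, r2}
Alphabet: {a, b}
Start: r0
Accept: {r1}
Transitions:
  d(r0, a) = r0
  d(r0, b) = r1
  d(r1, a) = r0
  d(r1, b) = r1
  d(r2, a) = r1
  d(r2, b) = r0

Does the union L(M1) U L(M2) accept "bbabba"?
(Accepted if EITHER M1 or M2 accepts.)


M1: final=q0 accepted=True
M2: final=r0 accepted=False

Yes, union accepts


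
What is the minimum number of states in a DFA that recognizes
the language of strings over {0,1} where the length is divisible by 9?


States track (length) mod 9.
Need 9 states: one per remainder 0..8; accept = remainder 0.

9


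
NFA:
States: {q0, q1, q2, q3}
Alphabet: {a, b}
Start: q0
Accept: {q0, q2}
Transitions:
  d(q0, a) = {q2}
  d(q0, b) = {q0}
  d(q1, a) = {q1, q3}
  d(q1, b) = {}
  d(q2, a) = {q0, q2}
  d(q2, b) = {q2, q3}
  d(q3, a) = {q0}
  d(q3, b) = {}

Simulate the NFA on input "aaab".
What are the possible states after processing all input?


Start: {q0}
  --a--> {q2}
  --a--> {q0, q2}
  --a--> {q0, q2}
  --b--> {q0, q2, q3}

{q0, q2, q3}


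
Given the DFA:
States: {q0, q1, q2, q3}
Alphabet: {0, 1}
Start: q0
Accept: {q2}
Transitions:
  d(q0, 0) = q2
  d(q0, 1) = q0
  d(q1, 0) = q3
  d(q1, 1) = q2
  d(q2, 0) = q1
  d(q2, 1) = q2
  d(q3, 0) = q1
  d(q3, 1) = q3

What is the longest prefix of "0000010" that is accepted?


Run the DFA, marking each prefix where the state is accepting:
  "" -> q0 [reject]
  "0" -> q2 [accept]
  "00" -> q1 [reject]
  "000" -> q3 [reject]
  "0000" -> q1 [reject]
  "00000" -> q3 [reject]
  "000001" -> q3 [reject]
  "0000010" -> q1 [reject]

"0"


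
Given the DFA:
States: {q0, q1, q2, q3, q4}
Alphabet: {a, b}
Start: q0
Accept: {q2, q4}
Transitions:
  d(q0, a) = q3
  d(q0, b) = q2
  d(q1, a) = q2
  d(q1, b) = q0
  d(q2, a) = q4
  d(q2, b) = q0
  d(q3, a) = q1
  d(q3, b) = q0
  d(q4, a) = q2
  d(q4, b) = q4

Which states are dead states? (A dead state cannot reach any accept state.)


Forward reachability from each state:
  q0 -> reaches accept state q2 (live)
  q1 -> reaches accept state q2 (live)
  q2 -> reaches accept state q2 (live)
  q3 -> reaches accept state q2 (live)
  q4 -> reaches accept state q2 (live)

None (all states can reach an accept state)


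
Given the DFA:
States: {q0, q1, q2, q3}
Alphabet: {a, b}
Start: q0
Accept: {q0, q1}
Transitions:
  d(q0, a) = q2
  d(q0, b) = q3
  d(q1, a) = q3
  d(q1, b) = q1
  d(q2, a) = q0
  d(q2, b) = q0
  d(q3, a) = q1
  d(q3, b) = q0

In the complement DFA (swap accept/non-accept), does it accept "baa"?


Trace: q0 -> q3 -> q1 -> q3
Final: q3
Original accept: {q0, q1}
Complement: q3 is not in original accept

Yes, complement accepts (original rejects)


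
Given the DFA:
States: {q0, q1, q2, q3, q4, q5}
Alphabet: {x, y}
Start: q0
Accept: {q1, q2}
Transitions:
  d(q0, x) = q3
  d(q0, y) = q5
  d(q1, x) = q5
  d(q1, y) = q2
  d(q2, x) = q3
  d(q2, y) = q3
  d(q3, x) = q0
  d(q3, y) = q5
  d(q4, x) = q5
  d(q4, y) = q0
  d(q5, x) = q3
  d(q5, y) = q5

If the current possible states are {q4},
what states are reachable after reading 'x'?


Apply transition on 'x' from each current state:
  d(q4, x) = q5

{q5}


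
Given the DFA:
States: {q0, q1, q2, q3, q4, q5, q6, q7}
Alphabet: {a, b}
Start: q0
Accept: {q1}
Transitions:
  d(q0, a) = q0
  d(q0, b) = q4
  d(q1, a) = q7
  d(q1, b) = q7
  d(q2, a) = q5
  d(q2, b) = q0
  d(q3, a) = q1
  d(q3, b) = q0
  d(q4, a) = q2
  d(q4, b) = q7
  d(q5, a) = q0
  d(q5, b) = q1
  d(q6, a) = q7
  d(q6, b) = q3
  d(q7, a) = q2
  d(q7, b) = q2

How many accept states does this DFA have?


Accept states listed: {q1}
Counting: q1(1)

1


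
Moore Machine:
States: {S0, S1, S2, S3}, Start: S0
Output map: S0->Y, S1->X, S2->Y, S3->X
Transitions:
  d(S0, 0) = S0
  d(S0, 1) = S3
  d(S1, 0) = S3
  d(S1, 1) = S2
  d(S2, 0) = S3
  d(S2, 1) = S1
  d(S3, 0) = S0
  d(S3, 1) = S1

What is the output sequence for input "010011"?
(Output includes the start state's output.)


Start: S0 (output Y)
  --0--> S0 (output Y)
  --1--> S3 (output X)
  --0--> S0 (output Y)
  --0--> S0 (output Y)
  --1--> S3 (output X)
  --1--> S1 (output X)

"YYXYYXX"


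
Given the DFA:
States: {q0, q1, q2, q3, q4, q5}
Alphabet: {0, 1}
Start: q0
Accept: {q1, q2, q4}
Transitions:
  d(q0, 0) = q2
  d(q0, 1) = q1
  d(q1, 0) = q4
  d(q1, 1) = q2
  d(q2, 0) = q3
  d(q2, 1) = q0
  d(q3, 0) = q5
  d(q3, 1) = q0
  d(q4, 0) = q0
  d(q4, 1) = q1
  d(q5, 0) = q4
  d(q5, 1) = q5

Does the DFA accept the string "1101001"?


Trace: q0 -> q1 -> q2 -> q3 -> q0 -> q2 -> q3 -> q0
Final state: q0
Accept states: {q1, q2, q4}

No, rejected (final state q0 is not an accept state)


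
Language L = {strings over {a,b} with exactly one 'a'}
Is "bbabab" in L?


count('a') = 2

No, "bbabab" is not in L


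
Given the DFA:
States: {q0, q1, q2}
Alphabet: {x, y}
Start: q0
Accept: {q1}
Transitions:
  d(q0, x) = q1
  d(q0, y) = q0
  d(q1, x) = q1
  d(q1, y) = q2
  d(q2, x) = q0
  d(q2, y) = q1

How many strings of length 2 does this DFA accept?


Enumerating all length-2 strings:
  "xx" -> q1 [accept]
  "xy" -> q2 [reject]
  "yx" -> q1 [accept]
  "yy" -> q0 [reject]

2 out of 4


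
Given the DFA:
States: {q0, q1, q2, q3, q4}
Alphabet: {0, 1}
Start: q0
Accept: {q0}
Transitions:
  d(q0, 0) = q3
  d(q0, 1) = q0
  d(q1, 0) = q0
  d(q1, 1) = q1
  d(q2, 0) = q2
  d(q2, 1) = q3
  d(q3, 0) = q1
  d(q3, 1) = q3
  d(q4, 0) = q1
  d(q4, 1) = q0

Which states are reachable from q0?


BFS from q0:
  layer 0: {q0}
  layer 1: {q3}
  layer 2: {q1}

{q0, q1, q3}


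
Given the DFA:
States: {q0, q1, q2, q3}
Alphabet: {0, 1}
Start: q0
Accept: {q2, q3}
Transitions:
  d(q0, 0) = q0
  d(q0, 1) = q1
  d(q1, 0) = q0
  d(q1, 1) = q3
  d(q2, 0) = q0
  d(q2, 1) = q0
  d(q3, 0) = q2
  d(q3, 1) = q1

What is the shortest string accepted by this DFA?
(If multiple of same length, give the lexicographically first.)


BFS by string length (lex-first path to each state shown):
  len 0: q0<-""
  len 1: q0<-"0", q1<-"1"
  len 2: q0<-"00", q1<-"01", q3<-"11"
Found accept state at length 2.

"11"


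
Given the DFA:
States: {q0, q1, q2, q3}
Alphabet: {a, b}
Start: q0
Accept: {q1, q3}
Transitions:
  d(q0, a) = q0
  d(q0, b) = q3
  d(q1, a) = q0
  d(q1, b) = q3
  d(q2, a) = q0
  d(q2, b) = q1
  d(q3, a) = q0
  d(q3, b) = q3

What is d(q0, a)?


Looking up transition d(q0, a)

q0


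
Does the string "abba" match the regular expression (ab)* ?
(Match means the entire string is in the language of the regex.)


|string| = 4; first = 'a'; last = 'a'

No, "abba" does not match (ab)*


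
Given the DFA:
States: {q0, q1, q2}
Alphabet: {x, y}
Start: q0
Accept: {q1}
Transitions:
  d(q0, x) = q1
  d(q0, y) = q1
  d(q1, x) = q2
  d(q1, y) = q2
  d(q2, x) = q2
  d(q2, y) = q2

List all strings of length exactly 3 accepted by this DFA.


All strings of length 3: 8 total
Accepted: 0

None


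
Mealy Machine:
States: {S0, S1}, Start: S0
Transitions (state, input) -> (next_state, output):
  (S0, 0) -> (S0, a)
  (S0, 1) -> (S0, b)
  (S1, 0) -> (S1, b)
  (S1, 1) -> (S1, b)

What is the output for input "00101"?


Step-by-step:
  (S0, 0) -> (S0, a)
  (S0, 0) -> (S0, a)
  (S0, 1) -> (S0, b)
  (S0, 0) -> (S0, a)
  (S0, 1) -> (S0, b)

"aabab"


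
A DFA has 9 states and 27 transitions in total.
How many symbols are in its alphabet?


Each state has exactly one transition per symbol.
|alphabet| = transitions / states = 27 / 9 = 3

3


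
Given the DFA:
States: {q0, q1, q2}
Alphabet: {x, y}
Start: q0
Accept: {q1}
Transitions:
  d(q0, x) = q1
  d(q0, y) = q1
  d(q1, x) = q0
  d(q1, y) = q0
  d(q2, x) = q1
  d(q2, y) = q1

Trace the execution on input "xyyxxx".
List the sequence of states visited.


Input: xyyxxx
d(q0, x) = q1
d(q1, y) = q0
d(q0, y) = q1
d(q1, x) = q0
d(q0, x) = q1
d(q1, x) = q0


q0 -> q1 -> q0 -> q1 -> q0 -> q1 -> q0


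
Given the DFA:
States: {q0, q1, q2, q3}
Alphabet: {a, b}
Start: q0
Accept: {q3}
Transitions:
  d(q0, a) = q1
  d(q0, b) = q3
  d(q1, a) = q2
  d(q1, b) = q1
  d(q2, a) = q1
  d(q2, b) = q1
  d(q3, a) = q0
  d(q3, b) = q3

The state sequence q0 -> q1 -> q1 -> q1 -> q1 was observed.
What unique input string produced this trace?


Trace back each transition to find the symbol:
  q0 --[a]--> q1
  q1 --[b]--> q1
  q1 --[b]--> q1
  q1 --[b]--> q1

"abbb"


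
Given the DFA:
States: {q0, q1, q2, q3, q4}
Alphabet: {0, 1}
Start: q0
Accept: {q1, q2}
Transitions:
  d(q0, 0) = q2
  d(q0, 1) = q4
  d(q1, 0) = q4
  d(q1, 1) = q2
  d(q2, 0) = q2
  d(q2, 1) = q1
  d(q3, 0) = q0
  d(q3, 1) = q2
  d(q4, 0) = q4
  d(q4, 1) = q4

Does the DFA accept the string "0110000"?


Trace: q0 -> q2 -> q1 -> q2 -> q2 -> q2 -> q2 -> q2
Final state: q2
Accept states: {q1, q2}

Yes, accepted (final state q2 is an accept state)


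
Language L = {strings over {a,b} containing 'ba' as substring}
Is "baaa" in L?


'ba' occurs at index 0

Yes, "baaa" is in L


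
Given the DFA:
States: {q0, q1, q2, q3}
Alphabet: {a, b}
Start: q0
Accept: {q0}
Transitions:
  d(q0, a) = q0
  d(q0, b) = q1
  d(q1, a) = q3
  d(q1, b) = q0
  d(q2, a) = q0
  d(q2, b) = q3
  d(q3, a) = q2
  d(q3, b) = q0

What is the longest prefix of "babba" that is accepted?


Run the DFA, marking each prefix where the state is accepting:
  "" -> q0 [accept]
  "b" -> q1 [reject]
  "ba" -> q3 [reject]
  "bab" -> q0 [accept]
  "babb" -> q1 [reject]
  "babba" -> q3 [reject]

"bab"


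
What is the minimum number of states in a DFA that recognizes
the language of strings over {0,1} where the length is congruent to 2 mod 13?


States track (length) mod 13.
Need 13 states: one per remainder 0..12; accept = remainder 2.

13


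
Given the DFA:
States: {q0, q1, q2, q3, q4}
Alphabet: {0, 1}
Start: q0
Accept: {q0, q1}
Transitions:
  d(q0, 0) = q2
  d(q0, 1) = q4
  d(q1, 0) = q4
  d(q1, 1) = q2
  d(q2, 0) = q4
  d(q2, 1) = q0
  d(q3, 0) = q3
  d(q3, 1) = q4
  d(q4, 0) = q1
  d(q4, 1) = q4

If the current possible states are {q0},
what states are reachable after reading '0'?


Apply transition on '0' from each current state:
  d(q0, 0) = q2

{q2}


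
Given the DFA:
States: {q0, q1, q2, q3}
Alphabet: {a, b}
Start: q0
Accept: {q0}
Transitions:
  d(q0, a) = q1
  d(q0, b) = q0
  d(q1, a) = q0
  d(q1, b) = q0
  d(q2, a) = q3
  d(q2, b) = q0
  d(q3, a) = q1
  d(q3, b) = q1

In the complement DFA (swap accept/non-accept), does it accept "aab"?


Trace: q0 -> q1 -> q0 -> q0
Final: q0
Original accept: {q0}
Complement: q0 is in original accept

No, complement rejects (original accepts)


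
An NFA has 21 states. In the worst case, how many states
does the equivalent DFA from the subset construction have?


Subset construction: one DFA state per subset of NFA states.
2^21 = 2097152

2097152


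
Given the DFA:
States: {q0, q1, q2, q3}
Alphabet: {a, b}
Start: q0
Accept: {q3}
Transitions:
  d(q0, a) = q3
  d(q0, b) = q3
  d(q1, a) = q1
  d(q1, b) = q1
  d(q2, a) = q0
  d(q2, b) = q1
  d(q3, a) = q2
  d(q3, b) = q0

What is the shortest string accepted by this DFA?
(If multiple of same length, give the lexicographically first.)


BFS by string length (lex-first path to each state shown):
  len 0: q0<-""
  len 1: q3<-"a"
Found accept state at length 1.

"a"


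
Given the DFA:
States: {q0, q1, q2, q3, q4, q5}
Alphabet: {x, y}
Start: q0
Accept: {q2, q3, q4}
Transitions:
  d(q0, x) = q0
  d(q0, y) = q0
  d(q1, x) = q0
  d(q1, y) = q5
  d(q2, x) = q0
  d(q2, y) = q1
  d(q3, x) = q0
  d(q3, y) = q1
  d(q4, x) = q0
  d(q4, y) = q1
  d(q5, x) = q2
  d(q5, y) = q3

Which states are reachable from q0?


BFS from q0:
  layer 0: {q0}

{q0}


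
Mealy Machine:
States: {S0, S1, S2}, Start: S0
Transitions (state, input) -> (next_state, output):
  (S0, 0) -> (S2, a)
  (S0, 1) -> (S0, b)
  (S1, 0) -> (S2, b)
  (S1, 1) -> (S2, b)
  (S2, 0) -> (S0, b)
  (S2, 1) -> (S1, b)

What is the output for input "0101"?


Step-by-step:
  (S0, 0) -> (S2, a)
  (S2, 1) -> (S1, b)
  (S1, 0) -> (S2, b)
  (S2, 1) -> (S1, b)

"abbb"


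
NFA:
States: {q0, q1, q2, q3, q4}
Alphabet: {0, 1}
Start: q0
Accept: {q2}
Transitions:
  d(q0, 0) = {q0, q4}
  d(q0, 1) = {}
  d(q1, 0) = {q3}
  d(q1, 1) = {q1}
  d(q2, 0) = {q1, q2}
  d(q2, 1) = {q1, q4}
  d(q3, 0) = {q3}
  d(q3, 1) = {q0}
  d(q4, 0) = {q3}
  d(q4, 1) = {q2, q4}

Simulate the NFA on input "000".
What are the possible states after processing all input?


Start: {q0}
  --0--> {q0, q4}
  --0--> {q0, q3, q4}
  --0--> {q0, q3, q4}

{q0, q3, q4}


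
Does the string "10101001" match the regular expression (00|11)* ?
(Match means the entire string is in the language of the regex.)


|string| = 8; first = '1'; last = '1'

No, "10101001" does not match (00|11)*


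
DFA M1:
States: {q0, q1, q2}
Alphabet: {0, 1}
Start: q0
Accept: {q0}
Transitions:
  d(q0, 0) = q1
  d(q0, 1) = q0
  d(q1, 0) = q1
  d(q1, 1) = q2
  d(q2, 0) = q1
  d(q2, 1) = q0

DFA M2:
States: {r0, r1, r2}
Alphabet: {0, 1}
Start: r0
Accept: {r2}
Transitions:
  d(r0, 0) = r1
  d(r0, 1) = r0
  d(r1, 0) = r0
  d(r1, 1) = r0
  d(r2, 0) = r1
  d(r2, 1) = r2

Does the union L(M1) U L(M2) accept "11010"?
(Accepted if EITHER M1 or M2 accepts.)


M1: final=q1 accepted=False
M2: final=r1 accepted=False

No, union rejects (neither accepts)


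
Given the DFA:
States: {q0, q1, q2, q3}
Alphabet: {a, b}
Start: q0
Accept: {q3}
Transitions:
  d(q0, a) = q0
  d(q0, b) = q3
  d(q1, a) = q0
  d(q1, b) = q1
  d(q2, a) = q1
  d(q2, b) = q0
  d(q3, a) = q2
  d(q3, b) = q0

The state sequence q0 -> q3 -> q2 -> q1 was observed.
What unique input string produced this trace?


Trace back each transition to find the symbol:
  q0 --[b]--> q3
  q3 --[a]--> q2
  q2 --[a]--> q1

"baa"


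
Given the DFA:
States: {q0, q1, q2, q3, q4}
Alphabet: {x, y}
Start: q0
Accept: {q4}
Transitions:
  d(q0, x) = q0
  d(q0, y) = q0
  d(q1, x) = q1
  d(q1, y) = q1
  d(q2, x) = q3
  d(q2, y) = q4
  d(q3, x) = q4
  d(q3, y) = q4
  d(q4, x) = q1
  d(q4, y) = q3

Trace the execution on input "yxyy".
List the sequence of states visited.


Input: yxyy
d(q0, y) = q0
d(q0, x) = q0
d(q0, y) = q0
d(q0, y) = q0


q0 -> q0 -> q0 -> q0 -> q0


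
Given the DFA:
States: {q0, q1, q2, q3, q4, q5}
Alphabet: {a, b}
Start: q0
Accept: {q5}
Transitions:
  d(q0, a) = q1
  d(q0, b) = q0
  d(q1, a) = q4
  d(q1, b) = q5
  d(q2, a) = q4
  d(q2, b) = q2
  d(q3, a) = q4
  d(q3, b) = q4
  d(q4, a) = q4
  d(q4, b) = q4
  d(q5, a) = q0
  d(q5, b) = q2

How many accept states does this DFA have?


Accept states listed: {q5}
Counting: q5(1)

1


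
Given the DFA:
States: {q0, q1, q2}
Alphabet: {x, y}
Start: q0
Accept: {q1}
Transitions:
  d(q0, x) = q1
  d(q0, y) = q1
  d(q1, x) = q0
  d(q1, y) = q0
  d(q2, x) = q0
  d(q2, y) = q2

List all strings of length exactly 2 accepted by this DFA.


All strings of length 2: 4 total
Accepted: 0

None


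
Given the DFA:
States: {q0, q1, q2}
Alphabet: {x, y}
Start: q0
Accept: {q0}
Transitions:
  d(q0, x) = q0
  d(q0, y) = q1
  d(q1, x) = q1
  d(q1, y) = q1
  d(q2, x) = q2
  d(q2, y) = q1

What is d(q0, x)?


Looking up transition d(q0, x)

q0


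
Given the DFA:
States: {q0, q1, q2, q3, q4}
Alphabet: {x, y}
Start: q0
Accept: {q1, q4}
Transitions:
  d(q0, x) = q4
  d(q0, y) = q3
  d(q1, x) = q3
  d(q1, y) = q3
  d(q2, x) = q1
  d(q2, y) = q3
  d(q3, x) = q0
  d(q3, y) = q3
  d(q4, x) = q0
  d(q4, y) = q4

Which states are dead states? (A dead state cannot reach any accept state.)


Forward reachability from each state:
  q0 -> reaches accept state q4 (live)
  q1 -> reaches accept state q1 (live)
  q2 -> reaches accept state q1 (live)
  q3 -> reaches accept state q4 (live)
  q4 -> reaches accept state q4 (live)

None (all states can reach an accept state)


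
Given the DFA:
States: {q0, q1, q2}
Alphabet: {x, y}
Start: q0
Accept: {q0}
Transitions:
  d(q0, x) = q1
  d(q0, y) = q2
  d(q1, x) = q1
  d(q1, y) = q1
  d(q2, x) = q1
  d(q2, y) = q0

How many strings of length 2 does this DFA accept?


Enumerating all length-2 strings:
  "xx" -> q1 [reject]
  "xy" -> q1 [reject]
  "yx" -> q1 [reject]
  "yy" -> q0 [accept]

1 out of 4


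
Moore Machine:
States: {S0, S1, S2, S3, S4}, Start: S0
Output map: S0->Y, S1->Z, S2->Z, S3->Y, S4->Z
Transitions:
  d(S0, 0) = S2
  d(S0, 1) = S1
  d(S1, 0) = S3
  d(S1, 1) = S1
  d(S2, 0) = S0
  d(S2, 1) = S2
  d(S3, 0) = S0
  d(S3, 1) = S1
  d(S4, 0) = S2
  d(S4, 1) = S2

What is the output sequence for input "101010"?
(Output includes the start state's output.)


Start: S0 (output Y)
  --1--> S1 (output Z)
  --0--> S3 (output Y)
  --1--> S1 (output Z)
  --0--> S3 (output Y)
  --1--> S1 (output Z)
  --0--> S3 (output Y)

"YZYZYZY"


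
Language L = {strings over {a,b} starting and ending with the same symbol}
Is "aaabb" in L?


first = 'a', last = 'b'

No, "aaabb" is not in L


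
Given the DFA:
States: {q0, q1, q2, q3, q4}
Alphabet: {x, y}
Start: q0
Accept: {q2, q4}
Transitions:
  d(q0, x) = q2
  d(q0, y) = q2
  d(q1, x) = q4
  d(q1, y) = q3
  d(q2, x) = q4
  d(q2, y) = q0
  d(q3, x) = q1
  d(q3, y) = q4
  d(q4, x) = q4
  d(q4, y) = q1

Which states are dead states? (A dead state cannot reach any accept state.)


Forward reachability from each state:
  q0 -> reaches accept state q2 (live)
  q1 -> reaches accept state q4 (live)
  q2 -> reaches accept state q2 (live)
  q3 -> reaches accept state q4 (live)
  q4 -> reaches accept state q4 (live)

None (all states can reach an accept state)


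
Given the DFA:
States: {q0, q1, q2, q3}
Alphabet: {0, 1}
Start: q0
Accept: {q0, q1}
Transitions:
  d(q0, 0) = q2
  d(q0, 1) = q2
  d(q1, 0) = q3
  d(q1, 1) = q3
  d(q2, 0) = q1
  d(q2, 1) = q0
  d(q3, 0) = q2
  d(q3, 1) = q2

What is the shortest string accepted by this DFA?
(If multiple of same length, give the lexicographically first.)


BFS by string length (lex-first path to each state shown):
  len 0: q0<-""
Found accept state at length 0.

"" (empty string)


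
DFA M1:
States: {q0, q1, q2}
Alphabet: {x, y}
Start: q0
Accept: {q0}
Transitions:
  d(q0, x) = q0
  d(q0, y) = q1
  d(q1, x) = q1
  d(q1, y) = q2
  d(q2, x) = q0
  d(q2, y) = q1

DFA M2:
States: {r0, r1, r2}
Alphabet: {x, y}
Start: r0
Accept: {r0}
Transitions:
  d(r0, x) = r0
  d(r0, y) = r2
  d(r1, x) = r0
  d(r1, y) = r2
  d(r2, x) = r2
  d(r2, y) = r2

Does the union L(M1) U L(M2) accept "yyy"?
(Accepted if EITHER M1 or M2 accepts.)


M1: final=q1 accepted=False
M2: final=r2 accepted=False

No, union rejects (neither accepts)


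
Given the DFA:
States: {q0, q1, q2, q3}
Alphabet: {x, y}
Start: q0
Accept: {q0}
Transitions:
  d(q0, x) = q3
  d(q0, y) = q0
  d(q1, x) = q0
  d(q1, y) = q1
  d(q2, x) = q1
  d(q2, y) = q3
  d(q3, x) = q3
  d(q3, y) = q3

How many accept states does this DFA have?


Accept states listed: {q0}
Counting: q0(1)

1


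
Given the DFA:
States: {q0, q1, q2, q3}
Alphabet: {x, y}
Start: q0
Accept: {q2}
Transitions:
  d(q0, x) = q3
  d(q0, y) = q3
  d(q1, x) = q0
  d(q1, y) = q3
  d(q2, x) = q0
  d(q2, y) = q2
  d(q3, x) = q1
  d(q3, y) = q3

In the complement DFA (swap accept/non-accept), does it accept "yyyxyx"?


Trace: q0 -> q3 -> q3 -> q3 -> q1 -> q3 -> q1
Final: q1
Original accept: {q2}
Complement: q1 is not in original accept

Yes, complement accepts (original rejects)


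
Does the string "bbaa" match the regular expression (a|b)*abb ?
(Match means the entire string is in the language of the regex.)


|string| = 4; first = 'b'; last = 'a'

No, "bbaa" does not match (a|b)*abb


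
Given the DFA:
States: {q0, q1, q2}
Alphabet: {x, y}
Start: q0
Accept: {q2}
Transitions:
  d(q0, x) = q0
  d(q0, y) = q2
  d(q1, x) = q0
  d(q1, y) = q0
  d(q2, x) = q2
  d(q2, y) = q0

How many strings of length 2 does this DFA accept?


Enumerating all length-2 strings:
  "xx" -> q0 [reject]
  "xy" -> q2 [accept]
  "yx" -> q2 [accept]
  "yy" -> q0 [reject]

2 out of 4


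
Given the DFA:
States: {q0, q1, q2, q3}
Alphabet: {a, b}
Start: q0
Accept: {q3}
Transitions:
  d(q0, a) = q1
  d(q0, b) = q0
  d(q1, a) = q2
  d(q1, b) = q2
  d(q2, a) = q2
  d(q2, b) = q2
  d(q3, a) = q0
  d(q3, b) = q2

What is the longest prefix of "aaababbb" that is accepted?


Run the DFA, marking each prefix where the state is accepting:
  "" -> q0 [reject]
  "a" -> q1 [reject]
  "aa" -> q2 [reject]
  "aaa" -> q2 [reject]
  "aaab" -> q2 [reject]
  "aaaba" -> q2 [reject]
  "aaabab" -> q2 [reject]
  "aaababb" -> q2 [reject]
  "aaababbb" -> q2 [reject]

No prefix is accepted


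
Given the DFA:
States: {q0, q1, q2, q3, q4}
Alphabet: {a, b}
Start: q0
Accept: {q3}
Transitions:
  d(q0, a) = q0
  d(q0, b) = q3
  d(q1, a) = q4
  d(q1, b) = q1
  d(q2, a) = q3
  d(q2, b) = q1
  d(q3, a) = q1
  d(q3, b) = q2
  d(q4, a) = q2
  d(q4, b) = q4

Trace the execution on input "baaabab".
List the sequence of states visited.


Input: baaabab
d(q0, b) = q3
d(q3, a) = q1
d(q1, a) = q4
d(q4, a) = q2
d(q2, b) = q1
d(q1, a) = q4
d(q4, b) = q4


q0 -> q3 -> q1 -> q4 -> q2 -> q1 -> q4 -> q4


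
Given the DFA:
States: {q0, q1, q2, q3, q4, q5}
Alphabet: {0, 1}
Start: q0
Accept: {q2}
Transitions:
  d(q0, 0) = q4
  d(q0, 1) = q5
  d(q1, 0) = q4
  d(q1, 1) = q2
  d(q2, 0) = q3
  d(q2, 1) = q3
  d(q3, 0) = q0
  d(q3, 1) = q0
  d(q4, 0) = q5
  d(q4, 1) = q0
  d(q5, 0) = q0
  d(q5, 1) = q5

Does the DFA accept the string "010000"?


Trace: q0 -> q4 -> q0 -> q4 -> q5 -> q0 -> q4
Final state: q4
Accept states: {q2}

No, rejected (final state q4 is not an accept state)


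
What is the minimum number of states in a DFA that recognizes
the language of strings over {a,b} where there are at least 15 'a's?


States: count = 0, 1, ..., 14, and a final '>= 15' state.
Total: 15 + 1 = 16. Accept = '>= 15' state.

16


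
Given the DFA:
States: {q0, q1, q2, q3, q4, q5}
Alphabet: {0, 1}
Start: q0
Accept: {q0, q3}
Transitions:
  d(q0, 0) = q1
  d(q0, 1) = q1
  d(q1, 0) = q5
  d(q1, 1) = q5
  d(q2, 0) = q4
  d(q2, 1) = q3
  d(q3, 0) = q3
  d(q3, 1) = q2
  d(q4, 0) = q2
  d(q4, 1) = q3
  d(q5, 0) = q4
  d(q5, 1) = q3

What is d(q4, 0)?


Looking up transition d(q4, 0)

q2


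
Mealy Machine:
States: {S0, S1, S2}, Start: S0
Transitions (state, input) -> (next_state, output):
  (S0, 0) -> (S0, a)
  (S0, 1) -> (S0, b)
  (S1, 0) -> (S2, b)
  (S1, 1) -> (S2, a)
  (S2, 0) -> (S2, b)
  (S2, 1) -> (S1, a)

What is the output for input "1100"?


Step-by-step:
  (S0, 1) -> (S0, b)
  (S0, 1) -> (S0, b)
  (S0, 0) -> (S0, a)
  (S0, 0) -> (S0, a)

"bbaa"


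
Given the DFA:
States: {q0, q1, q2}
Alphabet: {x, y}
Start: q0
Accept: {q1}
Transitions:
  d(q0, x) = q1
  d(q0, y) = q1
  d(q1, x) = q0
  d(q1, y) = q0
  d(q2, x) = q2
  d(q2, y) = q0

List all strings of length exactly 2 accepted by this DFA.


All strings of length 2: 4 total
Accepted: 0

None


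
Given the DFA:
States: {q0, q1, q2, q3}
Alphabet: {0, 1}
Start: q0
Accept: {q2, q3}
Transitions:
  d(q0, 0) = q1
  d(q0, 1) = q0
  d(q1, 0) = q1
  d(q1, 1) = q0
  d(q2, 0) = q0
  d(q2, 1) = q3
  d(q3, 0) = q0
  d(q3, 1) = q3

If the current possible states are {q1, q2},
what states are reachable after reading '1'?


Apply transition on '1' from each current state:
  d(q1, 1) = q0
  d(q2, 1) = q3

{q0, q3}


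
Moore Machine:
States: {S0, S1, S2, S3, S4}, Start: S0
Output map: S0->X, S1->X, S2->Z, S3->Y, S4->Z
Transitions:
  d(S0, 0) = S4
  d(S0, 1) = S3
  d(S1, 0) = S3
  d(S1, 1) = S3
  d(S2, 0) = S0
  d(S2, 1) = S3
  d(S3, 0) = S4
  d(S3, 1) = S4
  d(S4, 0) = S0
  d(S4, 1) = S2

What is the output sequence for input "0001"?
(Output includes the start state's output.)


Start: S0 (output X)
  --0--> S4 (output Z)
  --0--> S0 (output X)
  --0--> S4 (output Z)
  --1--> S2 (output Z)

"XZXZZ"


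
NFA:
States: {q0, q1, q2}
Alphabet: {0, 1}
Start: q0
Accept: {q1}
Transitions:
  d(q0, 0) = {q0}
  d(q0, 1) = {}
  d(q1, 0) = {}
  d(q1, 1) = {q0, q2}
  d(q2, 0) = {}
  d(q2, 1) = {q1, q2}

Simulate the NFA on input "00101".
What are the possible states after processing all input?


Start: {q0}
  --0--> {q0}
  --0--> {q0}
  --1--> {}
  --0--> {}
  --1--> {}

{} (empty set, no valid transitions)


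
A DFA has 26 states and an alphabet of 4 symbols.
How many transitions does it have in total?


Each state has exactly one transition per symbol.
26 * 4 = 104

104


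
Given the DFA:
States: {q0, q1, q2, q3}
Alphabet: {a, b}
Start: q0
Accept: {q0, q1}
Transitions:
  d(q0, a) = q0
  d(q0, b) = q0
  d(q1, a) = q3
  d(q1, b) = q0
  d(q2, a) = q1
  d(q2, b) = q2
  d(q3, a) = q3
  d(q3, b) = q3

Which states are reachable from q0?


BFS from q0:
  layer 0: {q0}

{q0}


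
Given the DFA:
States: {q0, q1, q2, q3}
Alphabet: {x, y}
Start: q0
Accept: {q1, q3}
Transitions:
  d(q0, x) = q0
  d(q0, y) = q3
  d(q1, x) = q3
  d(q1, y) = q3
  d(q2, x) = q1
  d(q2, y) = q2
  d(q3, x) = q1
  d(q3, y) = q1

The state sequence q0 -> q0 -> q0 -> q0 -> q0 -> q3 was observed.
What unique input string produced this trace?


Trace back each transition to find the symbol:
  q0 --[x]--> q0
  q0 --[x]--> q0
  q0 --[x]--> q0
  q0 --[x]--> q0
  q0 --[y]--> q3

"xxxxy"


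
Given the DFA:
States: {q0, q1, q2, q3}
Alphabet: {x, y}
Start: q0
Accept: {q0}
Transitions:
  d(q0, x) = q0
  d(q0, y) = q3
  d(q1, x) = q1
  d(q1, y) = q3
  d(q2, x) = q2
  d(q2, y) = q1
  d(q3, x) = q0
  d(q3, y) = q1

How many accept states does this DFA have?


Accept states listed: {q0}
Counting: q0(1)

1


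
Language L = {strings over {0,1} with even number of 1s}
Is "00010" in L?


count('1') = 1; 1 mod 2 = 1

No, "00010" is not in L


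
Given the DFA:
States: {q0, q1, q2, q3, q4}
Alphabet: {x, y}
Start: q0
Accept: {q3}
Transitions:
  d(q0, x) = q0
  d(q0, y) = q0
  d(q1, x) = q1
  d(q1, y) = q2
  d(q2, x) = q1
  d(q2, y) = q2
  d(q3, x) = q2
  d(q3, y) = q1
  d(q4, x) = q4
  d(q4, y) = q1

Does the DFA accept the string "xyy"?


Trace: q0 -> q0 -> q0 -> q0
Final state: q0
Accept states: {q3}

No, rejected (final state q0 is not an accept state)


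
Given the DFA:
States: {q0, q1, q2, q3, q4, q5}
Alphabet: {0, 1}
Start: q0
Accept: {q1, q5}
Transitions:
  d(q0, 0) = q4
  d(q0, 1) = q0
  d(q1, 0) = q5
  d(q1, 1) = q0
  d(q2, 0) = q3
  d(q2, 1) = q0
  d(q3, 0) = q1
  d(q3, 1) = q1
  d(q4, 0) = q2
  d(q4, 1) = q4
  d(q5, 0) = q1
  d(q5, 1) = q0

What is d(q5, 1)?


Looking up transition d(q5, 1)

q0


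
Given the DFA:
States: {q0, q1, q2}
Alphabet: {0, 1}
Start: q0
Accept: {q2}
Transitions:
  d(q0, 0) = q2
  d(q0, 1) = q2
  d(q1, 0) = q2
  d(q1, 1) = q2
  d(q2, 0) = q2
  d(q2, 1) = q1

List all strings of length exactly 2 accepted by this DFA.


All strings of length 2: 4 total
Accepted: 2

"00", "10"


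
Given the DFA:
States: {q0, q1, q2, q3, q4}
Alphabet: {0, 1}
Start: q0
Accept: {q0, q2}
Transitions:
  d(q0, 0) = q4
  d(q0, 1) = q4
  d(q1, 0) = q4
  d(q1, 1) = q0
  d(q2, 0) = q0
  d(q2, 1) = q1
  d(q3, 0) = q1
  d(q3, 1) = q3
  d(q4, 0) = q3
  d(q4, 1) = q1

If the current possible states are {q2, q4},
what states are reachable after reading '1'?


Apply transition on '1' from each current state:
  d(q2, 1) = q1
  d(q4, 1) = q1

{q1}


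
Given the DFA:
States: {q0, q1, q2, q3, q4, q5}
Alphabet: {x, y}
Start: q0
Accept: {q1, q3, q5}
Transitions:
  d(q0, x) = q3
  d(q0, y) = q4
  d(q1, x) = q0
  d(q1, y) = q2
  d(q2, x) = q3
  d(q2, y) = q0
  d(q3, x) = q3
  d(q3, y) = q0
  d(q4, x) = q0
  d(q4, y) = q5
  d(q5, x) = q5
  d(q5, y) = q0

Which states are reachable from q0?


BFS from q0:
  layer 0: {q0}
  layer 1: {q3, q4}
  layer 2: {q5}

{q0, q3, q4, q5}


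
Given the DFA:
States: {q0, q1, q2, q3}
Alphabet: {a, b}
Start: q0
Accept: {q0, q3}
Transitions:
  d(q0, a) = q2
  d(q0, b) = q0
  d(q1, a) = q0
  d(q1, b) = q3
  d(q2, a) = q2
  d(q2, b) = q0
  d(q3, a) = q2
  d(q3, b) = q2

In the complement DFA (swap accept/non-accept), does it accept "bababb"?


Trace: q0 -> q0 -> q2 -> q0 -> q2 -> q0 -> q0
Final: q0
Original accept: {q0, q3}
Complement: q0 is in original accept

No, complement rejects (original accepts)


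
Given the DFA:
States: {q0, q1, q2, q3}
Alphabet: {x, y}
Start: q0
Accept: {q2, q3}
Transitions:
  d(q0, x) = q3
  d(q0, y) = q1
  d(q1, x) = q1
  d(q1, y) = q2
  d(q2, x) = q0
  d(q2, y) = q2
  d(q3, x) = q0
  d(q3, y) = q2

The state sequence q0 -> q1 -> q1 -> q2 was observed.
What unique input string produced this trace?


Trace back each transition to find the symbol:
  q0 --[y]--> q1
  q1 --[x]--> q1
  q1 --[y]--> q2

"yxy"


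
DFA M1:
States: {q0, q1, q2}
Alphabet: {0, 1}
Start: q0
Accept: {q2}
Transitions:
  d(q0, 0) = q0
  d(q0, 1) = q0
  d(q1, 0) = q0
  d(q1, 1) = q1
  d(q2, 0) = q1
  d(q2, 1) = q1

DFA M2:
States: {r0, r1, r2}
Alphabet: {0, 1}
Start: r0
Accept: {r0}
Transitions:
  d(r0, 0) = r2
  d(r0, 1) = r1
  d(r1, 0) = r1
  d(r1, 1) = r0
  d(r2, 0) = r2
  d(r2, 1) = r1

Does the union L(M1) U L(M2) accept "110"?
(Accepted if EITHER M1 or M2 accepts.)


M1: final=q0 accepted=False
M2: final=r2 accepted=False

No, union rejects (neither accepts)


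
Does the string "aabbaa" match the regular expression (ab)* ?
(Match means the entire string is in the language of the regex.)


|string| = 6; first = 'a'; last = 'a'

No, "aabbaa" does not match (ab)*


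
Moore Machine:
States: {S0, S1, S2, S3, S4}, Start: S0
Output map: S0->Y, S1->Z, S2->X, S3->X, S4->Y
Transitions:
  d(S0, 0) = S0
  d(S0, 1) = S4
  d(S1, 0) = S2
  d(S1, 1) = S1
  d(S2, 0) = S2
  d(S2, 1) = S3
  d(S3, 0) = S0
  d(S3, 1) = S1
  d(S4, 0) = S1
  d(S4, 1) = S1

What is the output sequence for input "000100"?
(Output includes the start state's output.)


Start: S0 (output Y)
  --0--> S0 (output Y)
  --0--> S0 (output Y)
  --0--> S0 (output Y)
  --1--> S4 (output Y)
  --0--> S1 (output Z)
  --0--> S2 (output X)

"YYYYYZX"


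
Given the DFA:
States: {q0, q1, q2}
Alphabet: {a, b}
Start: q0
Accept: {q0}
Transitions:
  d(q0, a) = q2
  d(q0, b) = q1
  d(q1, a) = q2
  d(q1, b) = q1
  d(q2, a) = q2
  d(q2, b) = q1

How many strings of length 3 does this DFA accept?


Enumerating all length-3 strings:
  "aaa" -> q2 [reject]
  "aab" -> q1 [reject]
  "aba" -> q2 [reject]
  "abb" -> q1 [reject]
  "baa" -> q2 [reject]
  "bab" -> q1 [reject]
  "bba" -> q2 [reject]
  "bbb" -> q1 [reject]

0 out of 8


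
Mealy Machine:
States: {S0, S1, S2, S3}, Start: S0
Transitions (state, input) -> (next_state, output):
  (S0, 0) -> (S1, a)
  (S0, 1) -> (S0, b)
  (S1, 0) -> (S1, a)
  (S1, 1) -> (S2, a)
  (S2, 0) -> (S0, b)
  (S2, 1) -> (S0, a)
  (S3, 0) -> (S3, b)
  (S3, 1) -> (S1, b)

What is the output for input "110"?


Step-by-step:
  (S0, 1) -> (S0, b)
  (S0, 1) -> (S0, b)
  (S0, 0) -> (S1, a)

"bba"


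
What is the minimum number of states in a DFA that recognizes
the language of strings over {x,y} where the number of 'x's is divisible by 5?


States track (count of 'x') mod 5.
Need 5 states: one per remainder 0..4; accept = remainder 0.

5


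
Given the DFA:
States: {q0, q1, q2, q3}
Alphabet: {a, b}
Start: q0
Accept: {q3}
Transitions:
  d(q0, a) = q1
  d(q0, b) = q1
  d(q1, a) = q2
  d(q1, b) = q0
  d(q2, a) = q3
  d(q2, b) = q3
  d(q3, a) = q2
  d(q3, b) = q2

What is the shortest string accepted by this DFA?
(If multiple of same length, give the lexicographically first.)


BFS by string length (lex-first path to each state shown):
  len 0: q0<-""
  len 1: q1<-"a"
  len 2: q0<-"ab", q2<-"aa"
  len 3: q1<-"aba", q3<-"aaa"
Found accept state at length 3.

"aaa"


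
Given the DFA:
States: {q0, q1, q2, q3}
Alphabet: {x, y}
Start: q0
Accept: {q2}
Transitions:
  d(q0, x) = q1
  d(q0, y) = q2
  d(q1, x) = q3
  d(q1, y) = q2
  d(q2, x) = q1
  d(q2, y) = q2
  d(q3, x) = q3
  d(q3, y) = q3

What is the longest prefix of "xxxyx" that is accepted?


Run the DFA, marking each prefix where the state is accepting:
  "" -> q0 [reject]
  "x" -> q1 [reject]
  "xx" -> q3 [reject]
  "xxx" -> q3 [reject]
  "xxxy" -> q3 [reject]
  "xxxyx" -> q3 [reject]

No prefix is accepted
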